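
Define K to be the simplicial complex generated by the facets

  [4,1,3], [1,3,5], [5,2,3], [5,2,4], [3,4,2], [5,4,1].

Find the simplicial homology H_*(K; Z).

Fix the vertex order 1 < 2 < 3 < 4 < 5 and write every simplex with vertices in increasing order. Then dim K = 2 and the simplices of K are:

  0-simplices (5): [1], [2], [3], [4], [5]
  1-simplices (9): [1,3], [1,4], [1,5], [2,3], [2,4], [2,5], [3,4], [3,5], [4,5]
  2-simplices (6): [1,3,4], [1,3,5], [1,4,5], [2,3,4], [2,3,5], [2,4,5]

giving chain groups C_0 ≅ Z^5, C_1 ≅ Z^9, C_2 ≅ Z^6.

∂_1: C_1 → C_0 maps an edge to its endpoints' difference, ∂[p,q] = q − p.
The 5×9 boundary matrix has rank 4 and Smith normal form diag(1,1,1,1).

∂_2: C_2 → C_1 maps a triangle to the signed sum of its edges. For instance
  ∂[2,3,5] = [3,5] − [2,5] + [2,3],
  ∂[1,3,5] = [3,5] − [1,5] + [1,3].
The resulting 9×6 matrix has rank 5, and its Smith normal form has invariant factors (1,1,1,1,1).

Computing H_k = (kernel of ∂_k) / (image of ∂_{k+1}):

  H_0: rank C_0 − rank ∂_1 = 5 − 4 = 1, and the invariant factors of ∂_1 are all 1, so H_0 = Z.
  H_1: rank ker ∂_1 − rank ∂_2 = (9 − 4) − 5 = 0, and the invariant factors of ∂_2 are all 1, so H_1 = 0.
  H_2: rank ker ∂_2 − rank ∂_3 = (6 − 5) − 0 = 1, and there is no ∂_3, so H_2 = Z.

H_0 ≅ Z,  H_1 = 0,  H_2 ≅ Z.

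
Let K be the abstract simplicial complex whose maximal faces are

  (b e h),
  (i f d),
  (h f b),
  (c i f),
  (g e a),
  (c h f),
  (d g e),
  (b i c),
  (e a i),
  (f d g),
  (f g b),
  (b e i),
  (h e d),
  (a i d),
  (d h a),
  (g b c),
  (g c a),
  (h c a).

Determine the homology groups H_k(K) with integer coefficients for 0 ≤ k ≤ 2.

H_0 = Z,  H_1 = Z ⊕ Z/2Z,  H_2 = 0.

We work with the vertex ordering a < b < c < d < e < f < g < h < i. The simplices of K, each written with vertices in increasing order, are:

  0-simplices (9): a, b, c, d, e, f, g, h, i
  1-simplices (27): ac, ad, ae, ag, ah, ai, bc, be, bf, bg, bh, bi, cf, cg, ch, ci, de, df, dg, dh, di, eg, eh, ei, fg, fh, fi
  2-simplices (18): acg, ach, adh, adi, aeg, aei, bcg, bci, beh, bei, bfg, bfh, cfh, cfi, deg, deh, dfg, dfi

Hence C_0 ≅ Z^9, C_1 ≅ Z^27, C_2 ≅ Z^18.

The boundary map ∂_1: C_1 → C_0 sends each edge [p,q] (with p < q) to q − p.
This gives a 9×27 integer matrix of rank 8; reducing to Smith normal form yields diagonal entries (1,1,1,1,1,1,1,1).

∂_2: C_2 → C_1 maps a triangle to the signed sum of its edges. For instance
  ∂aeg = eg − ag + ae,
  ∂deg = eg − dg + de.
This gives a 27×18 integer matrix of rank 18; reducing to Smith normal form yields diagonal entries (1,1,1,1,1,1,1,1,1,1,1,1,1,1,1,1,1,2).

From H_k ≅ ker(∂_k) / im(∂_{k+1}) we obtain:

  H_0: rank C_0 − rank ∂_1 = 9 − 8 = 1, and the invariant factors of ∂_1 are all 1, so H_0 = Z.
  H_1: rank ker ∂_1 − rank ∂_2 = (27 − 8) − 18 = 1, and ∂_2 has invariant factor 2 > 1, so H_1 = Z ⊕ Z/2Z.
  H_2: rank ker ∂_2 − rank ∂_3 = (18 − 18) − 0 = 0, and there is no ∂_3, so H_2 = 0.

(K is a triangulation of the Klein bottle.)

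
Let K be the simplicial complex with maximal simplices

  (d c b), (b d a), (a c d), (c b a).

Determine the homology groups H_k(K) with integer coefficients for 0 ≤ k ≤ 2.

We work with the vertex ordering a < b < c < d. The simplices of K, each written with vertices in increasing order, are:

  0-simplices (4): a, b, c, d
  1-simplices (6): ab, ac, ad, bc, bd, cd
  2-simplices (4): abc, abd, acd, bcd

Hence C_0 ≅ Z^4, C_1 ≅ Z^6, C_2 ≅ Z^4.

∂_1: C_1 → C_0 sends each edge [p,q] (with p < q) to q − p. For instance
  ∂ad = d − a.
The 4×6 boundary matrix has rank 3 and Smith normal form diag(1,1,1).

∂_2: C_2 → C_1 acts by ∂[p,q,r] = [q,r] − [p,r] + [p,q]. For instance
  ∂acd = cd − ad + ac,
  ∂bcd = cd − bd + bc.
As a 6×4 matrix over Z this has rank 3, with invariant factors (1,1,1).

Reading off H_k = ker ∂_k / im ∂_{k+1}:

  H_0: rank C_0 − rank ∂_1 = 4 − 3 = 1, and the invariant factors of ∂_1 are all 1, so H_0 = Z.
  H_1: rank ker ∂_1 − rank ∂_2 = (6 − 3) − 3 = 0, and the invariant factors of ∂_2 are all 1, so H_1 = 0.
  H_2: rank ker ∂_2 − rank ∂_3 = (4 − 3) − 0 = 1, and there is no ∂_3, so H_2 = Z.

H_0 = Z,  H_1 = 0,  H_2 = Z.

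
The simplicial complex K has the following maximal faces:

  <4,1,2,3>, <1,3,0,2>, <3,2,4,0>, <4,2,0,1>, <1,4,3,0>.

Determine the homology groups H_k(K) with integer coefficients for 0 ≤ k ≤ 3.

We work with the vertex ordering 0 < 1 < 2 < 3 < 4. The simplices of K, each written with vertices in increasing order, are:

  0-simplices (5): [0], [1], [2], [3], [4]
  1-simplices (10): [0,1], [0,2], [0,3], [0,4], [1,2], [1,3], [1,4], [2,3], [2,4], [3,4]
  2-simplices (10): [0,1,2], [0,1,3], [0,1,4], [0,2,3], [0,2,4], [0,3,4], [1,2,3], [1,2,4], [1,3,4], [2,3,4]
  3-simplices (5): [0,1,2,3], [0,1,2,4], [0,1,3,4], [0,2,3,4], [1,2,3,4]

so the chain groups are C_0 ≅ Z^5, C_1 ≅ Z^10, C_2 ≅ Z^10, C_3 ≅ Z^5.

Boundary ∂_1: C_1 → C_0 sends each edge [p,q] (with p < q) to q − p. For instance
  ∂[0,2] = [2] − [0].
This gives a 5×10 integer matrix of rank 4; reducing to Smith normal form yields diagonal entries (1,1,1,1).

The boundary map ∂_2: C_2 → C_1 sends each 2-simplex [p,q,r] to [q,r] − [p,r] + [p,q]. For instance
  ∂[1,2,3] = [2,3] − [1,3] + [1,2],
  ∂[0,1,4] = [1,4] − [0,4] + [0,1].
The 10×10 boundary matrix has rank 6 and Smith normal form diag(1,1,1,1,1,1).

The boundary map ∂_3: C_3 → C_2 sends each 3-simplex σ to the alternating sum Σ_i (−1)^i (σ with its i-th vertex removed). For instance
  ∂[1,2,3,4] = [2,3,4] − [1,3,4] + [1,2,4] − [1,2,3],
  ∂[0,1,2,3] = [1,2,3] − [0,2,3] + [0,1,3] − [0,1,2].
This gives a 10×5 integer matrix of rank 4; reducing to Smith normal form yields diagonal entries (1,1,1,1).

Computing H_k = (kernel of ∂_k) / (image of ∂_{k+1}):

  H_0: rank C_0 − rank ∂_1 = 5 − 4 = 1, and the invariant factors of ∂_1 are all 1, so H_0 = Z.
  H_1: rank ker ∂_1 − rank ∂_2 = (10 − 4) − 6 = 0, and the invariant factors of ∂_2 are all 1, so H_1 = 0.
  H_2: rank ker ∂_2 − rank ∂_3 = (10 − 6) − 4 = 0, and the invariant factors of ∂_3 are all 1, so H_2 = 0.
  H_3: rank ker ∂_3 − rank ∂_4 = (5 − 4) − 0 = 1, and there is no ∂_4, so H_3 = Z.

As a check, the Euler characteristic is 5 − 10 + 10 − 5 = 0, which agrees with 1 − 0 + 0 − 1 = 0.

H_0 ≅ Z,  H_1 = 0,  H_2 = 0,  H_3 ≅ Z.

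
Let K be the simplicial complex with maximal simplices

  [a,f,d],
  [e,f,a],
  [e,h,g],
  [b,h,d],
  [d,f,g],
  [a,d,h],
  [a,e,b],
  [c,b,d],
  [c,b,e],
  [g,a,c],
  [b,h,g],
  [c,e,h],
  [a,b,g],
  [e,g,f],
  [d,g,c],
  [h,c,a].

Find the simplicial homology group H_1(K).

H_1 = Z^2.

Take the total order a < b < c < d < e < f < g < h on the vertex set. Then K (dimension 2) consists of the simplices:

  0-simplices (8): a, b, c, d, e, f, g, h
  1-simplices (24): ab, ac, ad, ae, af, ag, ah, bc, bd, be, bg, bh, cd, ce, cg, ch, df, dg, dh, ef, eg, eh, fg, gh
  2-simplices (16): abe, abg, acg, ach, adf, adh, aef, bcd, bce, bdh, bgh, cdg, ceh, dfg, efg, egh

so the chain groups are C_0 ≅ Z^8, C_1 ≅ Z^24, C_2 ≅ Z^16.

The boundary map ∂_1: C_1 → C_0 sends each edge [p,q] (with p < q) to q − p. For instance
  ∂ce = e − c.
This gives a 8×24 integer matrix of rank 7; reducing to Smith normal form yields diagonal entries (1,1,1,1,1,1,1).

Boundary ∂_2: C_2 → C_1 maps a triangle to the signed sum of its edges. For instance
  ∂dfg = fg − dg + df,
  ∂bcd = cd − bd + bc.
As a 24×16 matrix over Z this has rank 15, with invariant factors (1,1,1,1,1,1,1,1,1,1,1,1,1,1,1).

From H_k ≅ ker(∂_k) / im(∂_{k+1}) we obtain:

  H_1: rank ker ∂_1 − rank ∂_2 = (24 − 7) − 15 = 2, and the invariant factors of ∂_2 are all 1, so H_1 = Z^2.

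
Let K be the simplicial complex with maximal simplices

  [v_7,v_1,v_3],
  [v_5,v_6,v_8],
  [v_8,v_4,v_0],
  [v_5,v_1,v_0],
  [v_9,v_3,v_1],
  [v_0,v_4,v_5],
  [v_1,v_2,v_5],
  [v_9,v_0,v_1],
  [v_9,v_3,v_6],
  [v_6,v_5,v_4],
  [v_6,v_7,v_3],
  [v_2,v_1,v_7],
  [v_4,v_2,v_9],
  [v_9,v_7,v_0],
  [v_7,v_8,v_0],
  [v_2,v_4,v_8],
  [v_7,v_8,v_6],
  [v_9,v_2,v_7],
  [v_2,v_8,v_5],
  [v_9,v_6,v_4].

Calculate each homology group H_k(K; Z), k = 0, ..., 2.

H_0 = Z,  H_1 = Z ⊕ Z_2,  H_2 = 0.

Order the vertices as v_0 < v_1 < v_2 < v_3 < v_4 < v_5 < v_6 < v_7 < v_8 < v_9. Listing each simplex with vertices in this order, K has dimension 2 with simplices:

  0-simplices (10): [v_0], [v_1], [v_2], [v_3], [v_4], [v_5], [v_6], [v_7], [v_8], [v_9]
  1-simplices (30): (30 of them)
  2-simplices (20): (20 of them)

giving chain groups C_0 ≅ Z^10, C_1 ≅ Z^30, C_2 ≅ Z^20.

∂_1: C_1 → C_0 is given by ∂[p,q] = [q] − [p].
As a 10×30 matrix over Z this has rank 9, with invariant factors (1,1,1,1,1,1,1,1,1).

∂_2: C_2 → C_1 maps a triangle to the signed sum of its edges. For instance
  ∂[v_1,v_3,v_7] = [v_3,v_7] − [v_1,v_7] + [v_1,v_3],
  ∂[v_1,v_2,v_5] = [v_2,v_5] − [v_1,v_5] + [v_1,v_2].
The resulting 30×20 matrix has rank 20, and its Smith normal form has invariant factors (1,1,1,1,1,1,1,1,1,1,1,1,1,1,1,1,1,1,1,2).

Reading off H_k = ker ∂_k / im ∂_{k+1}:

  H_0: rank C_0 − rank ∂_1 = 10 − 9 = 1, and the invariant factors of ∂_1 are all 1, so H_0 ≅ Z.
  H_1: rank ker ∂_1 − rank ∂_2 = (30 − 9) − 20 = 1, and ∂_2 has invariant factor 2 > 1, so H_1 ≅ Z ⊕ Z_2.
  H_2: rank ker ∂_2 − rank ∂_3 = (20 − 20) − 0 = 0, and there is no ∂_3, so H_2 ≅ 0.

As a check, the Euler characteristic is 10 − 30 + 20 = 0, which agrees with 1 − 1 + 0 = 0.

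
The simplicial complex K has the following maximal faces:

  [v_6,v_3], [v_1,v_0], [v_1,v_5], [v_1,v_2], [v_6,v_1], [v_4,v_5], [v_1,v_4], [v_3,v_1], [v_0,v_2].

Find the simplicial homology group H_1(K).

Take the total order v_0 < v_1 < v_2 < v_3 < v_4 < v_5 < v_6 on the vertex set. Then K (dimension 1) consists of the simplices:

  0-simplices (7): [v_0], [v_1], [v_2], [v_3], [v_4], [v_5], [v_6]
  1-simplices (9): [v_0,v_1], [v_0,v_2], [v_1,v_2], [v_1,v_3], [v_1,v_4], [v_1,v_5], [v_1,v_6], [v_3,v_6], [v_4,v_5]

giving chain groups C_0 ≅ Z^7, C_1 ≅ Z^9.

∂_1: C_1 → C_0 maps an edge to its endpoints' difference, ∂[p,q] = q − p. For instance
  ∂[v_0,v_2] = [v_2] − [v_0].
This gives a 7×9 integer matrix of rank 6; reducing to Smith normal form yields diagonal entries (1,1,1,1,1,1).

Computing H_k = (kernel of ∂_k) / (image of ∂_{k+1}):

  H_1: rank ker ∂_1 − rank ∂_2 = (9 − 6) − 0 = 3, and there is no ∂_2, so H_1 = Z^3.

(K is a triangulation of a wedge of 3 circles.)

H_1 = Z^3.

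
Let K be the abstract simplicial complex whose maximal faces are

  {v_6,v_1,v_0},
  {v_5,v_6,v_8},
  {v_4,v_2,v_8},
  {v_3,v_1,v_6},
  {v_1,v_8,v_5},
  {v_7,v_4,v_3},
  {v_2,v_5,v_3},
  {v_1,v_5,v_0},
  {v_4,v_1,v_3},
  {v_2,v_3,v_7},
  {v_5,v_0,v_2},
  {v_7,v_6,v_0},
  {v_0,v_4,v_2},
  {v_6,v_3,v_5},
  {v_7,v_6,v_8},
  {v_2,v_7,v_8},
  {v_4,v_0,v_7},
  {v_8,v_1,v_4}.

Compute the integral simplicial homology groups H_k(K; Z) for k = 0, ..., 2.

H_0 ≅ Z,  H_1 ≅ Z ⊕ Z/2,  H_2 = 0.

Take the total order v_0 < v_1 < v_2 < v_3 < v_4 < v_5 < v_6 < v_7 < v_8 on the vertex set. Then K (dimension 2) consists of the simplices:

  0-simplices (9): [v_0], [v_1], [v_2], [v_3], [v_4], [v_5], [v_6], [v_7], [v_8]
  1-simplices (27): (27 of them)
  2-simplices (18): (18 of them)

so the chain groups are C_0 ≅ Z^9, C_1 ≅ Z^27, C_2 ≅ Z^18.

Boundary ∂_1: C_1 → C_0 maps an edge to its endpoints' difference, ∂[p,q] = q − p. For instance
  ∂[v_1,v_4] = [v_4] − [v_1].
The 9×27 boundary matrix has rank 8 and Smith normal form diag(1,1,1,1,1,1,1,1).

∂_2: C_2 → C_1 sends each 2-simplex [p,q,r] to [q,r] − [p,r] + [p,q]. For instance
  ∂[v_1,v_5,v_8] = [v_5,v_8] − [v_1,v_8] + [v_1,v_5],
  ∂[v_2,v_7,v_8] = [v_7,v_8] − [v_2,v_8] + [v_2,v_7].
This gives a 27×18 integer matrix of rank 18; reducing to Smith normal form yields diagonal entries (1,1,1,1,1,1,1,1,1,1,1,1,1,1,1,1,1,2).

Computing H_k = (kernel of ∂_k) / (image of ∂_{k+1}):

  H_0: rank C_0 − rank ∂_1 = 9 − 8 = 1, and the invariant factors of ∂_1 are all 1, so H_0 = Z.
  H_1: rank ker ∂_1 − rank ∂_2 = (27 − 8) − 18 = 1, and ∂_2 has invariant factor 2 > 1, so H_1 = Z ⊕ Z/2.
  H_2: rank ker ∂_2 − rank ∂_3 = (18 − 18) − 0 = 0, and there is no ∂_3, so H_2 = 0.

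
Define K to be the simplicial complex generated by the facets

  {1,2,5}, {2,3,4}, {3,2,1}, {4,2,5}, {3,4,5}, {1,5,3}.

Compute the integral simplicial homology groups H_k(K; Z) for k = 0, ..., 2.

We work with the vertex ordering 1 < 2 < 3 < 4 < 5. The simplices of K, each written with vertices in increasing order, are:

  0-simplices (5): [1], [2], [3], [4], [5]
  1-simplices (9): [1,2], [1,3], [1,5], [2,3], [2,4], [2,5], [3,4], [3,5], [4,5]
  2-simplices (6): [1,2,3], [1,2,5], [1,3,5], [2,3,4], [2,4,5], [3,4,5]

so the chain groups are C_0 ≅ Z^5, C_1 ≅ Z^9, C_2 ≅ Z^6.

Boundary ∂_1: C_1 → C_0 maps an edge to its endpoints' difference, ∂[p,q] = q − p.
The 5×9 boundary matrix has rank 4 and Smith normal form diag(1,1,1,1).

The boundary map ∂_2: C_2 → C_1 sends each 2-simplex [p,q,r] to [q,r] − [p,r] + [p,q]. For instance
  ∂[1,3,5] = [3,5] − [1,5] + [1,3],
  ∂[2,4,5] = [4,5] − [2,5] + [2,4].
The 9×6 boundary matrix has rank 5 and Smith normal form diag(1,1,1,1,1).

Now H_k = ker ∂_k / im ∂_{k+1}, so:

  H_0: rank C_0 − rank ∂_1 = 5 − 4 = 1, and the invariant factors of ∂_1 are all 1, so H_0 = Z.
  H_1: rank ker ∂_1 − rank ∂_2 = (9 − 4) − 5 = 0, and the invariant factors of ∂_2 are all 1, so H_1 = 0.
  H_2: rank ker ∂_2 − rank ∂_3 = (6 − 5) − 0 = 1, and there is no ∂_3, so H_2 = Z.

H_0 = Z,  H_1 = 0,  H_2 = Z.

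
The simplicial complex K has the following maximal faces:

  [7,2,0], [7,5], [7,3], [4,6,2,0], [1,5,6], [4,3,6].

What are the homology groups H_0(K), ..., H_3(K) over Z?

H_0 ≅ Z,  H_1 ≅ Z^2,  H_2 = 0,  H_3 = 0.

We work with the vertex ordering 0 < 1 < 2 < 3 < 4 < 5 < 6 < 7. The simplices of K, each written with vertices in increasing order, are:

  0-simplices (8): [0], [1], [2], [3], [4], [5], [6], [7]
  1-simplices (15): [0,2], [0,4], [0,6], [0,7], [1,5], [1,6], [2,4], [2,6], [2,7], [3,4], [3,6], [3,7], [4,6], [5,6], [5,7]
  2-simplices (7): [0,2,4], [0,2,6], [0,2,7], [0,4,6], [1,5,6], [2,4,6], [3,4,6]
  3-simplices (1): [0,2,4,6]

so the chain groups are C_0 ≅ Z^8, C_1 ≅ Z^15, C_2 ≅ Z^7, C_3 ≅ Z^1.

The boundary map ∂_1: C_1 → C_0 maps an edge to its endpoints' difference, ∂[p,q] = q − p.
This gives a 8×15 integer matrix of rank 7; reducing to Smith normal form yields diagonal entries (1,1,1,1,1,1,1).

The boundary map ∂_2: C_2 → C_1 maps a triangle to the signed sum of its edges. For instance
  ∂[2,4,6] = [4,6] − [2,6] + [2,4],
  ∂[1,5,6] = [5,6] − [1,6] + [1,5].
The resulting 15×7 matrix has rank 6, and its Smith normal form has invariant factors (1,1,1,1,1,1).

∂_3: C_3 → C_2 sends each 3-simplex σ to the alternating sum Σ_i (−1)^i (σ with its i-th vertex removed). For instance
  ∂[0,2,4,6] = [2,4,6] − [0,4,6] + [0,2,6] − [0,2,4].
The 7×1 boundary matrix has rank 1 and Smith normal form diag(1).

Now H_k = ker ∂_k / im ∂_{k+1}, so:

  H_0: rank C_0 − rank ∂_1 = 8 − 7 = 1, and the invariant factors of ∂_1 are all 1, so H_0 = Z.
  H_1: rank ker ∂_1 − rank ∂_2 = (15 − 7) − 6 = 2, and the invariant factors of ∂_2 are all 1, so H_1 = Z^2.
  H_2: rank ker ∂_2 − rank ∂_3 = (7 − 6) − 1 = 0, and the invariant factors of ∂_3 are all 1, so H_2 = 0.
  H_3: rank ker ∂_3 − rank ∂_4 = (1 − 1) − 0 = 0, and there is no ∂_4, so H_3 = 0.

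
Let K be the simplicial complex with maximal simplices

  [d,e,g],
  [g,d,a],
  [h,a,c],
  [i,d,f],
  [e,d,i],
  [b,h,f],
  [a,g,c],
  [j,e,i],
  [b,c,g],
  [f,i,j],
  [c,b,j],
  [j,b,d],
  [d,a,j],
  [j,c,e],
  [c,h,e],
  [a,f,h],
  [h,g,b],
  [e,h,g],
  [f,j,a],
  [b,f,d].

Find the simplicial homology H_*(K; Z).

H_0 ≅ Z,  H_1 ≅ Z ⊕ Z_2,  H_2 = 0.

K has 10 vertices, 30 edges, 20 triangles.
rank ∂_0 = 0, rank ∂_1 = 9 ⇒ b_0 = 10 − 0 − 9 = 1; all invariant factors of ∂_1 are 1 so no torsion. So H_0 ≅ Z.
rank ∂_1 = 9, rank ∂_2 = 20 ⇒ b_1 = 30 − 9 − 20 = 1; ∂_2 has invariant factor(s) [2] giving torsion. So H_1 ≅ Z ⊕ Z_2.
rank ∂_2 = 20, rank ∂_3 = 0 ⇒ b_2 = 20 − 20 − 0 = 0. So H_2 ≅ 0.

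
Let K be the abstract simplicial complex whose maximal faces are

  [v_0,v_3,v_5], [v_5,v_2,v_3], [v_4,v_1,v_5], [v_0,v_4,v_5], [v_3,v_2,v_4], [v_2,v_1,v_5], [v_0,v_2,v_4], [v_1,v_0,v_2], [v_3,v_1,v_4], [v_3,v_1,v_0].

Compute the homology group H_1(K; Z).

H_1 = Z_2.

Order the vertices as v_0 < v_1 < v_2 < v_3 < v_4 < v_5. Listing each simplex with vertices in this order, K has dimension 2 with simplices:

  0-simplices (6): [v_0], [v_1], [v_2], [v_3], [v_4], [v_5]
  1-simplices (15): (15 of them)
  2-simplices (10): [v_0,v_1,v_2], [v_0,v_1,v_3], [v_0,v_2,v_4], [v_0,v_3,v_5], [v_0,v_4,v_5], [v_1,v_2,v_5], [v_1,v_3,v_4], [v_1,v_4,v_5], [v_2,v_3,v_4], [v_2,v_3,v_5]

giving chain groups C_0 ≅ Z^6, C_1 ≅ Z^15, C_2 ≅ Z^10.

∂_1: C_1 → C_0 is given by ∂[p,q] = [q] − [p]. For instance
  ∂[v_1,v_3] = [v_3] − [v_1].
The 6×15 boundary matrix has rank 5 and Smith normal form diag(1,1,1,1,1).

Boundary ∂_2: C_2 → C_1 acts by ∂[p,q,r] = [q,r] − [p,r] + [p,q]. For instance
  ∂[v_2,v_3,v_5] = [v_3,v_5] − [v_2,v_5] + [v_2,v_3],
  ∂[v_0,v_2,v_4] = [v_2,v_4] − [v_0,v_4] + [v_0,v_2].
The resulting 15×10 matrix has rank 10, and its Smith normal form has invariant factors (1,1,1,1,1,1,1,1,1,2).

Computing H_k = (kernel of ∂_k) / (image of ∂_{k+1}):

  H_1: rank ker ∂_1 − rank ∂_2 = (15 − 5) − 10 = 0, and ∂_2 has invariant factor 2 > 1, so H_1 = Z_2.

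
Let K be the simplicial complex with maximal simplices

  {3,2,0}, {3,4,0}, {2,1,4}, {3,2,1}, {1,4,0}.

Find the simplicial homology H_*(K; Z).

H_0 ≅ Z,  H_1 ≅ Z,  H_2 = 0.

We work with the vertex ordering 0 < 1 < 2 < 3 < 4. The simplices of K, each written with vertices in increasing order, are:

  0-simplices (5): [0], [1], [2], [3], [4]
  1-simplices (10): [0,1], [0,2], [0,3], [0,4], [1,2], [1,3], [1,4], [2,3], [2,4], [3,4]
  2-simplices (5): [0,1,4], [0,2,3], [0,3,4], [1,2,3], [1,2,4]

so the chain groups are C_0 ≅ Z^5, C_1 ≅ Z^10, C_2 ≅ Z^5.

∂_1: C_1 → C_0 is given by ∂[p,q] = [q] − [p].
As a 5×10 matrix over Z this has rank 4, with invariant factors (1,1,1,1).

∂_2: C_2 → C_1 maps a triangle to the signed sum of its edges. For instance
  ∂[1,2,3] = [2,3] − [1,3] + [1,2],
  ∂[1,2,4] = [2,4] − [1,4] + [1,2].
As a 10×5 matrix over Z this has rank 5, with invariant factors (1,1,1,1,1).

From H_k ≅ ker(∂_k) / im(∂_{k+1}) we obtain:

  H_0: rank C_0 − rank ∂_1 = 5 − 4 = 1, and the invariant factors of ∂_1 are all 1, so H_0 ≅ Z.
  H_1: rank ker ∂_1 − rank ∂_2 = (10 − 4) − 5 = 1, and the invariant factors of ∂_2 are all 1, so H_1 ≅ Z.
  H_2: rank ker ∂_2 − rank ∂_3 = (5 − 5) − 0 = 0, and there is no ∂_3, so H_2 ≅ 0.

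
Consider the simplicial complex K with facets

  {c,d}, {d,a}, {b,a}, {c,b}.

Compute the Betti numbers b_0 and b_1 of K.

b_0 = 1, b_1 = 1.

Fix the vertex order a < b < c < d and write every simplex with vertices in increasing order. Then dim K = 1 and the simplices of K are:

  0-simplices (4): a, b, c, d
  1-simplices (4): ab, ad, bc, cd

giving chain groups C_0 ≅ Z^4, C_1 ≅ Z^4.

Boundary ∂_1: C_1 → C_0 maps an edge to its endpoints' difference, ∂[p,q] = q − p. For instance
  ∂bc = c − b.
As a 4×4 matrix over Z this has rank 3, with invariant factors (1,1,1).

From H_k ≅ ker(∂_k) / im(∂_{k+1}) we obtain:

  H_0: rank C_0 − rank ∂_1 = 4 − 3 = 1, and the invariant factors of ∂_1 are all 1, so H_0 = Z.
  H_1: rank ker ∂_1 − rank ∂_2 = (4 − 3) − 0 = 1, and there is no ∂_2, so H_1 = Z.

As a check, the Euler characteristic is 4 − 4 = 0, which agrees with 1 − 1 = 0.

Hence the Betti numbers are b_0 = 1, b_1 = 1.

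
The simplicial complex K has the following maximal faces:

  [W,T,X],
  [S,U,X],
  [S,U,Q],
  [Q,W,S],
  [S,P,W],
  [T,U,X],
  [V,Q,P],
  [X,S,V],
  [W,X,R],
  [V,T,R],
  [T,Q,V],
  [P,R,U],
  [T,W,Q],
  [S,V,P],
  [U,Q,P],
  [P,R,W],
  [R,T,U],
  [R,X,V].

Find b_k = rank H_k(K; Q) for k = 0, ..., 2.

b_0 = 1, b_1 = 1, b_2 = 0.

Fix the vertex order P < Q < R < S < T < U < V < W < X and write every simplex with vertices in increasing order. Then dim K = 2 and the simplices of K are:

  0-simplices (9): P, Q, R, S, T, U, V, W, X
  1-simplices (27): PQ, PR, PS, PU, PV, PW, QS, QT, QU, QV, QW, RT, RU, RV, RW, RX, SU, SV, SW, SX, TU, TV, TW, TX, UX, VX, WX
  2-simplices (18): PQU, PQV, PRU, PRW, PSV, PSW, QSU, QSW, QTV, QTW, RTU, RTV, RVX, RWX, SUX, SVX, TUX, TWX

Hence C_0 ≅ Z^9, C_1 ≅ Z^27, C_2 ≅ Z^18.

Boundary ∂_1: C_1 → C_0 is given by ∂[p,q] = [q] − [p]. For instance
  ∂PS = S − P.
The 9×27 boundary matrix has rank 8 and Smith normal form diag(1,1,1,1,1,1,1,1).

∂_2: C_2 → C_1 acts by ∂[p,q,r] = [q,r] − [p,r] + [p,q]. For instance
  ∂PQV = QV − PV + PQ,
  ∂PSV = SV − PV + PS.
As a 27×18 matrix over Z this has rank 18, with invariant factors (1,1,1,1,1,1,1,1,1,1,1,1,1,1,1,1,1,2).

From H_k ≅ ker(∂_k) / im(∂_{k+1}) we obtain:

  H_0: rank C_0 − rank ∂_1 = 9 − 8 = 1, and the invariant factors of ∂_1 are all 1, so H_0 = Z.
  H_1: rank ker ∂_1 − rank ∂_2 = (27 − 8) − 18 = 1, and ∂_2 has invariant factor 2 > 1, so H_1 = Z ⊕ Z/2Z.
  H_2: rank ker ∂_2 − rank ∂_3 = (18 − 18) − 0 = 0, and there is no ∂_3, so H_2 = 0.

As a check, the Euler characteristic is 9 − 27 + 18 = 0, which agrees with 1 − 1 + 0 = 0.
(K is a triangulation of the Klein bottle.)

Hence the Betti numbers are b_0 = 1, b_1 = 1, b_2 = 0.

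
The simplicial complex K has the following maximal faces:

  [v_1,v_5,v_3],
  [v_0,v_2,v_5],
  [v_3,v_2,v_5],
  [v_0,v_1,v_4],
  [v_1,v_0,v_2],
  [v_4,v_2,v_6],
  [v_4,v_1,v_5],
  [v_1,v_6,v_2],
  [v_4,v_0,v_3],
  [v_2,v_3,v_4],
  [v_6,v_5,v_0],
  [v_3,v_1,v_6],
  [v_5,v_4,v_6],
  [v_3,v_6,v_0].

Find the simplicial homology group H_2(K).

H_2 ≅ Z.

Fix the vertex order v_0 < v_1 < v_2 < v_3 < v_4 < v_5 < v_6 and write every simplex with vertices in increasing order. Then dim K = 2 and the simplices of K are:

  0-simplices (7): [v_0], [v_1], [v_2], [v_3], [v_4], [v_5], [v_6]
  1-simplices (21): (21 of them)
  2-simplices (14): (14 of them)

Hence C_0 ≅ Z^7, C_1 ≅ Z^21, C_2 ≅ Z^14.

∂_1: C_1 → C_0 maps an edge to its endpoints' difference, ∂[p,q] = q − p. For instance
  ∂[v_4,v_6] = [v_6] − [v_4].
This gives a 7×21 integer matrix of rank 6; reducing to Smith normal form yields diagonal entries (1,1,1,1,1,1).

∂_2: C_2 → C_1 maps a triangle to the signed sum of its edges. For instance
  ∂[v_0,v_1,v_4] = [v_1,v_4] − [v_0,v_4] + [v_0,v_1],
  ∂[v_1,v_4,v_5] = [v_4,v_5] − [v_1,v_5] + [v_1,v_4].
As a 21×14 matrix over Z this has rank 13, with invariant factors (1,1,1,1,1,1,1,1,1,1,1,1,1).

From H_k ≅ ker(∂_k) / im(∂_{k+1}) we obtain:

  H_2: rank ker ∂_2 − rank ∂_3 = (14 − 13) − 0 = 1, and there is no ∂_3, so H_2 = Z.

(K is a triangulation of the torus T^2.)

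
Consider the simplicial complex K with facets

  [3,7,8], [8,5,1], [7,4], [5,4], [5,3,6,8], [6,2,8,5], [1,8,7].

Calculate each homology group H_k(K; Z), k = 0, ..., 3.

H_0 = Z,  H_1 = Z,  H_2 = 0,  H_3 = 0.

Take the total order 1 < 2 < 3 < 4 < 5 < 6 < 7 < 8 on the vertex set. Then K (dimension 3) consists of the simplices:

  0-simplices (8): [1], [2], [3], [4], [5], [6], [7], [8]
  1-simplices (16): [1,5], [1,7], [1,8], [2,5], [2,6], [2,8], [3,5], [3,6], [3,7], [3,8], [4,5], [4,7], [5,6], [5,8], [6,8], [7,8]
  2-simplices (10): [1,5,8], [1,7,8], [2,5,6], [2,5,8], [2,6,8], [3,5,6], [3,5,8], [3,6,8], [3,7,8], [5,6,8]
  3-simplices (2): [2,5,6,8], [3,5,6,8]

giving chain groups C_0 ≅ Z^8, C_1 ≅ Z^16, C_2 ≅ Z^10, C_3 ≅ Z^2.

Boundary ∂_1: C_1 → C_0 is given by ∂[p,q] = [q] − [p].
This gives a 8×16 integer matrix of rank 7; reducing to Smith normal form yields diagonal entries (1,1,1,1,1,1,1).

∂_2: C_2 → C_1 maps a triangle to the signed sum of its edges. For instance
  ∂[3,6,8] = [6,8] − [3,8] + [3,6],
  ∂[2,5,8] = [5,8] − [2,8] + [2,5].
The 16×10 boundary matrix has rank 8 and Smith normal form diag(1,1,1,1,1,1,1,1).

Boundary ∂_3: C_3 → C_2 sends each 3-simplex σ to the alternating sum Σ_i (−1)^i (σ with its i-th vertex removed). For instance
  ∂[2,5,6,8] = [5,6,8] − [2,6,8] + [2,5,8] − [2,5,6],
  ∂[3,5,6,8] = [5,6,8] − [3,6,8] + [3,5,8] − [3,5,6].
The resulting 10×2 matrix has rank 2, and its Smith normal form has invariant factors (1,1).

From H_k ≅ ker(∂_k) / im(∂_{k+1}) we obtain:

  H_0: rank C_0 − rank ∂_1 = 8 − 7 = 1, and the invariant factors of ∂_1 are all 1, so H_0 ≅ Z.
  H_1: rank ker ∂_1 − rank ∂_2 = (16 − 7) − 8 = 1, and the invariant factors of ∂_2 are all 1, so H_1 ≅ Z.
  H_2: rank ker ∂_2 − rank ∂_3 = (10 − 8) − 2 = 0, and the invariant factors of ∂_3 are all 1, so H_2 ≅ 0.
  H_3: rank ker ∂_3 − rank ∂_4 = (2 − 2) − 0 = 0, and there is no ∂_4, so H_3 ≅ 0.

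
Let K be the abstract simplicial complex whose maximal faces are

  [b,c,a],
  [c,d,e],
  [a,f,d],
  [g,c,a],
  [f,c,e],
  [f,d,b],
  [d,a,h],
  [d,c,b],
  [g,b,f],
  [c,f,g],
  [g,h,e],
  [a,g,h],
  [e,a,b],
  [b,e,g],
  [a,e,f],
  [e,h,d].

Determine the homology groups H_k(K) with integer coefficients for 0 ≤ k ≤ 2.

Order the vertices as a < b < c < d < e < f < g < h. Listing each simplex with vertices in this order, K has dimension 2 with simplices:

  0-simplices (8): a, b, c, d, e, f, g, h
  1-simplices (24): ab, ac, ad, ae, af, ag, ah, bc, bd, be, bf, bg, cd, ce, cf, cg, de, df, dh, ef, eg, eh, fg, gh
  2-simplices (16): abc, abe, acg, adf, adh, aef, agh, bcd, bdf, beg, bfg, cde, cef, cfg, deh, egh

Hence C_0 ≅ Z^8, C_1 ≅ Z^24, C_2 ≅ Z^16.

The boundary map ∂_1: C_1 → C_0 maps an edge to its endpoints' difference, ∂[p,q] = q − p.
The 8×24 boundary matrix has rank 7 and Smith normal form diag(1,1,1,1,1,1,1).

∂_2: C_2 → C_1 acts by ∂[p,q,r] = [q,r] − [p,r] + [p,q]. For instance
  ∂acg = cg − ag + ac,
  ∂abe = be − ae + ab.
As a 24×16 matrix over Z this has rank 15, with invariant factors (1,1,1,1,1,1,1,1,1,1,1,1,1,1,1).

Now H_k = ker ∂_k / im ∂_{k+1}, so:

  H_0: rank C_0 − rank ∂_1 = 8 − 7 = 1, and the invariant factors of ∂_1 are all 1, so H_0 ≅ Z.
  H_1: rank ker ∂_1 − rank ∂_2 = (24 − 7) − 15 = 2, and the invariant factors of ∂_2 are all 1, so H_1 ≅ Z^2.
  H_2: rank ker ∂_2 − rank ∂_3 = (16 − 15) − 0 = 1, and there is no ∂_3, so H_2 ≅ Z.

H_0 ≅ Z,  H_1 ≅ Z^2,  H_2 ≅ Z.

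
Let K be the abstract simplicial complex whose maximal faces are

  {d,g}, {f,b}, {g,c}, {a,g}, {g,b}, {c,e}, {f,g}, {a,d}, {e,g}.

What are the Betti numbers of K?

Take the total order a < b < c < d < e < f < g on the vertex set. Then K (dimension 1) consists of the simplices:

  0-simplices (7): a, b, c, d, e, f, g
  1-simplices (9): ad, ag, bf, bg, ce, cg, dg, eg, fg

Hence C_0 ≅ Z^7, C_1 ≅ Z^9.

The boundary map ∂_1: C_1 → C_0 maps an edge to its endpoints' difference, ∂[p,q] = q − p. For instance
  ∂eg = g − e.
As a 7×9 matrix over Z this has rank 6, with invariant factors (1,1,1,1,1,1).

Computing H_k = (kernel of ∂_k) / (image of ∂_{k+1}):

  H_0: rank C_0 − rank ∂_1 = 7 − 6 = 1, and the invariant factors of ∂_1 are all 1, so H_0 = Z.
  H_1: rank ker ∂_1 − rank ∂_2 = (9 − 6) − 0 = 3, and there is no ∂_2, so H_1 = Z^3.

(K is a triangulation of a wedge of 3 circles.)

Hence the Betti numbers are b_0 = 1, b_1 = 3.

b_0 = 1, b_1 = 3.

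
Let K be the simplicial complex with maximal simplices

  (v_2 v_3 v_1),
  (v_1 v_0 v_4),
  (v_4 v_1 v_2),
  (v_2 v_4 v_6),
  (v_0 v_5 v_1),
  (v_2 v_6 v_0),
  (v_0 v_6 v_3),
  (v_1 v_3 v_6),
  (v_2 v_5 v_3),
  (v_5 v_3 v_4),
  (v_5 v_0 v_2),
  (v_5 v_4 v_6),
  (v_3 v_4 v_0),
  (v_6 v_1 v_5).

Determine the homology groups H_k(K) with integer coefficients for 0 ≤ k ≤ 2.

H_0 = Z,  H_1 = Z^2,  H_2 = Z.

Order the vertices as v_0 < v_1 < v_2 < v_3 < v_4 < v_5 < v_6. Listing each simplex with vertices in this order, K has dimension 2 with simplices:

  0-simplices (7): [v_0], [v_1], [v_2], [v_3], [v_4], [v_5], [v_6]
  1-simplices (21): (21 of them)
  2-simplices (14): (14 of them)

Hence C_0 ≅ Z^7, C_1 ≅ Z^21, C_2 ≅ Z^14.

∂_1: C_1 → C_0 is given by ∂[p,q] = [q] − [p].
As a 7×21 matrix over Z this has rank 6, with invariant factors (1,1,1,1,1,1).

Boundary ∂_2: C_2 → C_1 maps a triangle to the signed sum of its edges. For instance
  ∂[v_1,v_5,v_6] = [v_5,v_6] − [v_1,v_6] + [v_1,v_5],
  ∂[v_0,v_1,v_4] = [v_1,v_4] − [v_0,v_4] + [v_0,v_1].
This gives a 21×14 integer matrix of rank 13; reducing to Smith normal form yields diagonal entries (1,1,1,1,1,1,1,1,1,1,1,1,1).

Reading off H_k = ker ∂_k / im ∂_{k+1}:

  H_0: rank C_0 − rank ∂_1 = 7 − 6 = 1, and the invariant factors of ∂_1 are all 1, so H_0 ≅ Z.
  H_1: rank ker ∂_1 − rank ∂_2 = (21 − 6) − 13 = 2, and the invariant factors of ∂_2 are all 1, so H_1 ≅ Z^2.
  H_2: rank ker ∂_2 − rank ∂_3 = (14 − 13) − 0 = 1, and there is no ∂_3, so H_2 ≅ Z.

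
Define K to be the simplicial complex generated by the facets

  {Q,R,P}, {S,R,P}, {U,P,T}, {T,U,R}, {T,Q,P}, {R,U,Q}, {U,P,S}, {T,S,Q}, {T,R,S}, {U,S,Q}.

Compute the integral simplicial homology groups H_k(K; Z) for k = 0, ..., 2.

H_0 ≅ Z,  H_1 ≅ Z/2,  H_2 = 0.

Order the vertices as P < Q < R < S < T < U. Listing each simplex with vertices in this order, K has dimension 2 with simplices:

  0-simplices (6): P, Q, R, S, T, U
  1-simplices (15): PQ, PR, PS, PT, PU, QR, QS, QT, QU, RS, RT, RU, ST, SU, TU
  2-simplices (10): PQR, PQT, PRS, PSU, PTU, QRU, QST, QSU, RST, RTU

so the chain groups are C_0 ≅ Z^6, C_1 ≅ Z^15, C_2 ≅ Z^10.

Boundary ∂_1: C_1 → C_0 sends each edge [p,q] (with p < q) to q − p.
As a 6×15 matrix over Z this has rank 5, with invariant factors (1,1,1,1,1).

Boundary ∂_2: C_2 → C_1 acts by ∂[p,q,r] = [q,r] − [p,r] + [p,q]. For instance
  ∂QSU = SU − QU + QS,
  ∂RST = ST − RT + RS.
The resulting 15×10 matrix has rank 10, and its Smith normal form has invariant factors (1,1,1,1,1,1,1,1,1,2).

Computing H_k = (kernel of ∂_k) / (image of ∂_{k+1}):

  H_0: rank C_0 − rank ∂_1 = 6 − 5 = 1, and the invariant factors of ∂_1 are all 1, so H_0 ≅ Z.
  H_1: rank ker ∂_1 − rank ∂_2 = (15 − 5) − 10 = 0, and ∂_2 has invariant factor 2 > 1, so H_1 ≅ Z/2.
  H_2: rank ker ∂_2 − rank ∂_3 = (10 − 10) − 0 = 0, and there is no ∂_3, so H_2 ≅ 0.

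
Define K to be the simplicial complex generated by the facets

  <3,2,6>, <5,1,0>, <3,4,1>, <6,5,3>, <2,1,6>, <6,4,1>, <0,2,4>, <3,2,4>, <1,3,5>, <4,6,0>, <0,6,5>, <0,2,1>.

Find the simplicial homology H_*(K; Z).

H_0 ≅ Z,  H_1 ≅ Z/2,  H_2 = 0.

Take the total order 0 < 1 < 2 < 3 < 4 < 5 < 6 on the vertex set. Then K (dimension 2) consists of the simplices:

  0-simplices (7): [0], [1], [2], [3], [4], [5], [6]
  1-simplices (18): [0,1], [0,2], [0,4], [0,5], [0,6], [1,2], [1,3], [1,4], [1,5], [1,6], [2,3], [2,4], [2,6], [3,4], [3,5], [3,6], [4,6], [5,6]
  2-simplices (12): [0,1,2], [0,1,5], [0,2,4], [0,4,6], [0,5,6], [1,2,6], [1,3,4], [1,3,5], [1,4,6], [2,3,4], [2,3,6], [3,5,6]

so the chain groups are C_0 ≅ Z^7, C_1 ≅ Z^18, C_2 ≅ Z^12.

Boundary ∂_1: C_1 → C_0 is given by ∂[p,q] = [q] − [p]. For instance
  ∂[3,5] = [5] − [3].
The resulting 7×18 matrix has rank 6, and its Smith normal form has invariant factors (1,1,1,1,1,1).

The boundary map ∂_2: C_2 → C_1 acts by ∂[p,q,r] = [q,r] − [p,r] + [p,q]. For instance
  ∂[1,3,5] = [3,5] − [1,5] + [1,3],
  ∂[0,1,5] = [1,5] − [0,5] + [0,1].
The 18×12 boundary matrix has rank 12 and Smith normal form diag(1,1,1,1,1,1,1,1,1,1,1,2).

Computing H_k = (kernel of ∂_k) / (image of ∂_{k+1}):

  H_0: rank C_0 − rank ∂_1 = 7 − 6 = 1, and the invariant factors of ∂_1 are all 1, so H_0 ≅ Z.
  H_1: rank ker ∂_1 − rank ∂_2 = (18 − 6) − 12 = 0, and ∂_2 has invariant factor 2 > 1, so H_1 ≅ Z/2.
  H_2: rank ker ∂_2 − rank ∂_3 = (12 − 12) − 0 = 0, and there is no ∂_3, so H_2 ≅ 0.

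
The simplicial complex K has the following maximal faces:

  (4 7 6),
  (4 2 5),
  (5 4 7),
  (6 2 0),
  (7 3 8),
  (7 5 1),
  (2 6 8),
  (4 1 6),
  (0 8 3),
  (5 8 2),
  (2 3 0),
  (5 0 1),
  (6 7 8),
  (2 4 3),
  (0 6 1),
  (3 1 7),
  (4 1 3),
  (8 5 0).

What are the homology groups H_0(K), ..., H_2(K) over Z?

H_0 = Z,  H_1 = Z × Z/2,  H_2 = 0.

Take the total order 0 < 1 < 2 < 3 < 4 < 5 < 6 < 7 < 8 on the vertex set. Then K (dimension 2) consists of the simplices:

  0-simplices (9): [0], [1], [2], [3], [4], [5], [6], [7], [8]
  1-simplices (27): (27 of them)
  2-simplices (18): [0,1,5], [0,1,6], [0,2,3], [0,2,6], [0,3,8], [0,5,8], [1,3,4], [1,3,7], [1,4,6], [1,5,7], [2,3,4], [2,4,5], [2,5,8], [2,6,8], [3,7,8], [4,5,7], [4,6,7], [6,7,8]

Hence C_0 ≅ Z^9, C_1 ≅ Z^27, C_2 ≅ Z^18.

The boundary map ∂_1: C_1 → C_0 sends each edge [p,q] (with p < q) to q − p.
The resulting 9×27 matrix has rank 8, and its Smith normal form has invariant factors (1,1,1,1,1,1,1,1).

Boundary ∂_2: C_2 → C_1 sends each 2-simplex [p,q,r] to [q,r] − [p,r] + [p,q]. For instance
  ∂[2,6,8] = [6,8] − [2,8] + [2,6],
  ∂[1,5,7] = [5,7] − [1,7] + [1,5].
The resulting 27×18 matrix has rank 18, and its Smith normal form has invariant factors (1,1,1,1,1,1,1,1,1,1,1,1,1,1,1,1,1,2).

Reading off H_k = ker ∂_k / im ∂_{k+1}:

  H_0: rank C_0 − rank ∂_1 = 9 − 8 = 1, and the invariant factors of ∂_1 are all 1, so H_0 = Z.
  H_1: rank ker ∂_1 − rank ∂_2 = (27 − 8) − 18 = 1, and ∂_2 has invariant factor 2 > 1, so H_1 = Z × Z/2.
  H_2: rank ker ∂_2 − rank ∂_3 = (18 − 18) − 0 = 0, and there is no ∂_3, so H_2 = 0.

As a check, the Euler characteristic is 9 − 27 + 18 = 0, which agrees with 1 − 1 + 0 = 0.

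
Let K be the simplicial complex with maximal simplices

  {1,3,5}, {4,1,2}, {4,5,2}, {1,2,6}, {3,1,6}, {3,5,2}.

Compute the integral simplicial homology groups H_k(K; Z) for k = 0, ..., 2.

K has 6 vertices, 12 edges, 6 triangles.
rank ∂_0 = 0, rank ∂_1 = 5 ⇒ b_0 = 6 − 0 − 5 = 1; all invariant factors of ∂_1 are 1 so no torsion. So H_0 = Z.
rank ∂_1 = 5, rank ∂_2 = 6 ⇒ b_1 = 12 − 5 − 6 = 1; all invariant factors of ∂_2 are 1 so no torsion. So H_1 = Z.
rank ∂_2 = 6, rank ∂_3 = 0 ⇒ b_2 = 6 − 6 − 0 = 0. So H_2 = 0.

H_0 ≅ Z,  H_1 ≅ Z,  H_2 = 0.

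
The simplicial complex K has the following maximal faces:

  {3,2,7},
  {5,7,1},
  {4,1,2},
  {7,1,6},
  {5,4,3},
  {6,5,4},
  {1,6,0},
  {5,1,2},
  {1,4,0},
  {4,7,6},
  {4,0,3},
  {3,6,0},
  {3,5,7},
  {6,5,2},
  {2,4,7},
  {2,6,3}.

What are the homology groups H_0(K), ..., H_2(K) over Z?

Take the total order 0 < 1 < 2 < 3 < 4 < 5 < 6 < 7 on the vertex set. Then K (dimension 2) consists of the simplices:

  0-simplices (8): [0], [1], [2], [3], [4], [5], [6], [7]
  1-simplices (24): (24 of them)
  2-simplices (16): [0,1,4], [0,1,6], [0,3,4], [0,3,6], [1,2,4], [1,2,5], [1,5,7], [1,6,7], [2,3,6], [2,3,7], [2,4,7], [2,5,6], [3,4,5], [3,5,7], [4,5,6], [4,6,7]

so the chain groups are C_0 ≅ Z^8, C_1 ≅ Z^24, C_2 ≅ Z^16.

The boundary map ∂_1: C_1 → C_0 maps an edge to its endpoints' difference, ∂[p,q] = q − p. For instance
  ∂[6,7] = [7] − [6].
As a 8×24 matrix over Z this has rank 7, with invariant factors (1,1,1,1,1,1,1).

The boundary map ∂_2: C_2 → C_1 acts by ∂[p,q,r] = [q,r] − [p,r] + [p,q]. For instance
  ∂[2,3,6] = [3,6] − [2,6] + [2,3],
  ∂[0,3,6] = [3,6] − [0,6] + [0,3].
As a 24×16 matrix over Z this has rank 15, with invariant factors (1,1,1,1,1,1,1,1,1,1,1,1,1,1,1).

Now H_k = ker ∂_k / im ∂_{k+1}, so:

  H_0: rank C_0 − rank ∂_1 = 8 − 7 = 1, and the invariant factors of ∂_1 are all 1, so H_0 = Z.
  H_1: rank ker ∂_1 − rank ∂_2 = (24 − 7) − 15 = 2, and the invariant factors of ∂_2 are all 1, so H_1 = Z^2.
  H_2: rank ker ∂_2 − rank ∂_3 = (16 − 15) − 0 = 1, and there is no ∂_3, so H_2 = Z.

(K is a triangulation of the torus T^2.)

H_0 ≅ Z,  H_1 ≅ Z^2,  H_2 ≅ Z.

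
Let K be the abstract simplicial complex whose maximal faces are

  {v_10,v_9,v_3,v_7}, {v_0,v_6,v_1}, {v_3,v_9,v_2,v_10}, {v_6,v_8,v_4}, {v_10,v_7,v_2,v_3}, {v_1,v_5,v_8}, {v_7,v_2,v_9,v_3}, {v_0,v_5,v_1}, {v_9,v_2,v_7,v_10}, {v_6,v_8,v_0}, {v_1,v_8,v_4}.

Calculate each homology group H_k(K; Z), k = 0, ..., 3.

K has 11 vertices, 22 edges, 16 triangles, 5 3-simplices.
rank ∂_0 = 0, rank ∂_1 = 9 ⇒ b_0 = 11 − 0 − 9 = 2; all invariant factors of ∂_1 are 1 so no torsion. So H_0 = Z^2.
rank ∂_1 = 9, rank ∂_2 = 12 ⇒ b_1 = 22 − 9 − 12 = 1; all invariant factors of ∂_2 are 1 so no torsion. So H_1 = Z.
rank ∂_2 = 12, rank ∂_3 = 4 ⇒ b_2 = 16 − 12 − 4 = 0; all invariant factors of ∂_3 are 1 so no torsion. So H_2 = 0.
rank ∂_3 = 4, rank ∂_4 = 0 ⇒ b_3 = 5 − 4 − 0 = 1. So H_3 = Z.

H_0 = Z^2,  H_1 = Z,  H_2 = 0,  H_3 = Z.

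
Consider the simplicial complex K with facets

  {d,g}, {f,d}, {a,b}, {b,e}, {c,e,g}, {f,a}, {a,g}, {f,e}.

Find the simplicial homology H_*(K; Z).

Take the total order a < b < c < d < e < f < g on the vertex set. Then K (dimension 2) consists of the simplices:

  0-simplices (7): a, b, c, d, e, f, g
  1-simplices (10): ab, af, ag, be, ce, cg, df, dg, ef, eg
  2-simplices (1): ceg

giving chain groups C_0 ≅ Z^7, C_1 ≅ Z^10, C_2 ≅ Z^1.

Boundary ∂_1: C_1 → C_0 maps an edge to its endpoints' difference, ∂[p,q] = q − p. For instance
  ∂dg = g − d.
The resulting 7×10 matrix has rank 6, and its Smith normal form has invariant factors (1,1,1,1,1,1).

The boundary map ∂_2: C_2 → C_1 sends each 2-simplex [p,q,r] to [q,r] − [p,r] + [p,q]. For instance
  ∂ceg = eg − cg + ce.
The resulting 10×1 matrix has rank 1, and its Smith normal form has invariant factors (1).

Computing H_k = (kernel of ∂_k) / (image of ∂_{k+1}):

  H_0: rank C_0 − rank ∂_1 = 7 − 6 = 1, and the invariant factors of ∂_1 are all 1, so H_0 ≅ Z.
  H_1: rank ker ∂_1 − rank ∂_2 = (10 − 6) − 1 = 3, and the invariant factors of ∂_2 are all 1, so H_1 ≅ Z^3.
  H_2: rank ker ∂_2 − rank ∂_3 = (1 − 1) − 0 = 0, and there is no ∂_3, so H_2 ≅ 0.

H_0 ≅ Z,  H_1 ≅ Z^3,  H_2 = 0.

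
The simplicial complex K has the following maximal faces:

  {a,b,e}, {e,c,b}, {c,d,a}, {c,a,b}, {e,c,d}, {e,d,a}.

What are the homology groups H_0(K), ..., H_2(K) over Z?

H_0 = Z,  H_1 = 0,  H_2 = Z.

K has 5 vertices, 9 edges, 6 triangles.
rank ∂_0 = 0, rank ∂_1 = 4 ⇒ b_0 = 5 − 0 − 4 = 1; all invariant factors of ∂_1 are 1 so no torsion. So H_0 = Z.
rank ∂_1 = 4, rank ∂_2 = 5 ⇒ b_1 = 9 − 4 − 5 = 0; all invariant factors of ∂_2 are 1 so no torsion. So H_1 = 0.
rank ∂_2 = 5, rank ∂_3 = 0 ⇒ b_2 = 6 − 5 − 0 = 1. So H_2 = Z.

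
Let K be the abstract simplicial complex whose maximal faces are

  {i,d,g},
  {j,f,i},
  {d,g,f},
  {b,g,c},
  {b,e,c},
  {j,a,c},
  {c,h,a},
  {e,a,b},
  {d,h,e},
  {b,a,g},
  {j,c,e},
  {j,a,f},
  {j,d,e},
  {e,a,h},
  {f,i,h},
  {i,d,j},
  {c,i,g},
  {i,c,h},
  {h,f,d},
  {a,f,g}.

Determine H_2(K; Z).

We work with the vertex ordering a < b < c < d < e < f < g < h < i < j. The simplices of K, each written with vertices in increasing order, are:

  0-simplices (10): a, b, c, d, e, f, g, h, i, j
  1-simplices (30): ab, ac, ae, af, ag, ah, aj, bc, be, bg, ce, cg, ch, ci, cj, de, df, dg, dh, di, dj, eh, ej, fg, fh, fi, fj, gi, hi, ij
  2-simplices (20): abe, abg, ach, acj, aeh, afg, afj, bce, bcg, cej, cgi, chi, deh, dej, dfg, dfh, dgi, dij, fhi, fij

giving chain groups C_0 ≅ Z^10, C_1 ≅ Z^30, C_2 ≅ Z^20.

∂_1: C_1 → C_0 maps an edge to its endpoints' difference, ∂[p,q] = q − p.
This gives a 10×30 integer matrix of rank 9; reducing to Smith normal form yields diagonal entries (1,1,1,1,1,1,1,1,1).

∂_2: C_2 → C_1 maps a triangle to the signed sum of its edges. For instance
  ∂dgi = gi − di + dg,
  ∂chi = hi − ci + ch.
As a 30×20 matrix over Z this has rank 20, with invariant factors (1,1,1,1,1,1,1,1,1,1,1,1,1,1,1,1,1,1,1,2).

Computing H_k = (kernel of ∂_k) / (image of ∂_{k+1}):

  H_2: rank ker ∂_2 − rank ∂_3 = (20 − 20) − 0 = 0, and there is no ∂_3, so H_2 = 0.

H_2 = 0.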